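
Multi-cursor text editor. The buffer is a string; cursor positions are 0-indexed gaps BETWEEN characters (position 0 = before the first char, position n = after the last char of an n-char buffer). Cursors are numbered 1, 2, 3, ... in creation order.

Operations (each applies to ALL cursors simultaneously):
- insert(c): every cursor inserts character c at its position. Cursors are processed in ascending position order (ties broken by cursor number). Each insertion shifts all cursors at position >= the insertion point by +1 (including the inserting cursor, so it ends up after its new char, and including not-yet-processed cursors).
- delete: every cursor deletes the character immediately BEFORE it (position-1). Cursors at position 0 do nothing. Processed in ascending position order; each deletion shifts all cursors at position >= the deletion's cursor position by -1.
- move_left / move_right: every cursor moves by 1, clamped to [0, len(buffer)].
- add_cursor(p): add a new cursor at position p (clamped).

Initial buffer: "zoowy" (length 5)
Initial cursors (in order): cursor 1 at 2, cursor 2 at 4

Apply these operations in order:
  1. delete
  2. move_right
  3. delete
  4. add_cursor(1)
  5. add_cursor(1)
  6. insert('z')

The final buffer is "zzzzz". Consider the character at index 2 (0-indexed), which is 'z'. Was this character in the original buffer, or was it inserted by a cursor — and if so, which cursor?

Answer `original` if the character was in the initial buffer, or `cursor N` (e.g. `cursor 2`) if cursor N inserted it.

After op 1 (delete): buffer="zoy" (len 3), cursors c1@1 c2@2, authorship ...
After op 2 (move_right): buffer="zoy" (len 3), cursors c1@2 c2@3, authorship ...
After op 3 (delete): buffer="z" (len 1), cursors c1@1 c2@1, authorship .
After op 4 (add_cursor(1)): buffer="z" (len 1), cursors c1@1 c2@1 c3@1, authorship .
After op 5 (add_cursor(1)): buffer="z" (len 1), cursors c1@1 c2@1 c3@1 c4@1, authorship .
After op 6 (insert('z')): buffer="zzzzz" (len 5), cursors c1@5 c2@5 c3@5 c4@5, authorship .1234
Authorship (.=original, N=cursor N): . 1 2 3 4
Index 2: author = 2

Answer: cursor 2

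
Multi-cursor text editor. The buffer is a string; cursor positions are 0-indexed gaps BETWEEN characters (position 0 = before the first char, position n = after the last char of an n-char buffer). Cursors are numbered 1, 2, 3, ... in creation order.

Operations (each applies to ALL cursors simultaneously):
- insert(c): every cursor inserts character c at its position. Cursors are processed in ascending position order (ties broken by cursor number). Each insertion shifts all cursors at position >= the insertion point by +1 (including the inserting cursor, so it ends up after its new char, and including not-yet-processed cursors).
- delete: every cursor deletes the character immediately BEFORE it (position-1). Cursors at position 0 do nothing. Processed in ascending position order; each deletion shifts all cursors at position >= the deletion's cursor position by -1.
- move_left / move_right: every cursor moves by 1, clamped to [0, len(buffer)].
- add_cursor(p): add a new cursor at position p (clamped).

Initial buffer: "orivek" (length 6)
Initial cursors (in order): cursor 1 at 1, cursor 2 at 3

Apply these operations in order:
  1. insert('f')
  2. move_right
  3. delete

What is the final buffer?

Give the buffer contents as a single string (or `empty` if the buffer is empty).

After op 1 (insert('f')): buffer="ofrifvek" (len 8), cursors c1@2 c2@5, authorship .1..2...
After op 2 (move_right): buffer="ofrifvek" (len 8), cursors c1@3 c2@6, authorship .1..2...
After op 3 (delete): buffer="ofifek" (len 6), cursors c1@2 c2@4, authorship .1.2..

Answer: ofifek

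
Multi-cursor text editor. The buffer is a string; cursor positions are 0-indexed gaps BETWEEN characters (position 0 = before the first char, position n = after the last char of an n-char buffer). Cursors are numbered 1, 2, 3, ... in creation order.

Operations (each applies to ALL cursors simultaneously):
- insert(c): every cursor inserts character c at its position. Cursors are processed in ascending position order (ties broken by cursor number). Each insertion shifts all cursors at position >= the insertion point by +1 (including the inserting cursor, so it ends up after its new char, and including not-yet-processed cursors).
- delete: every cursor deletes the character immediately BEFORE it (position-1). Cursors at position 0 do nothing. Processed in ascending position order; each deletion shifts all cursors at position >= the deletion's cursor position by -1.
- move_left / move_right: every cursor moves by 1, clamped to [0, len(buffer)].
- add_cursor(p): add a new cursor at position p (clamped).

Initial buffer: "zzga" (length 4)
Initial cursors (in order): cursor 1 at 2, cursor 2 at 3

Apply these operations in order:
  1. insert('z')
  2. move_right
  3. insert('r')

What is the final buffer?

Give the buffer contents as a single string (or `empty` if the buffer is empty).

Answer: zzzgrzar

Derivation:
After op 1 (insert('z')): buffer="zzzgza" (len 6), cursors c1@3 c2@5, authorship ..1.2.
After op 2 (move_right): buffer="zzzgza" (len 6), cursors c1@4 c2@6, authorship ..1.2.
After op 3 (insert('r')): buffer="zzzgrzar" (len 8), cursors c1@5 c2@8, authorship ..1.12.2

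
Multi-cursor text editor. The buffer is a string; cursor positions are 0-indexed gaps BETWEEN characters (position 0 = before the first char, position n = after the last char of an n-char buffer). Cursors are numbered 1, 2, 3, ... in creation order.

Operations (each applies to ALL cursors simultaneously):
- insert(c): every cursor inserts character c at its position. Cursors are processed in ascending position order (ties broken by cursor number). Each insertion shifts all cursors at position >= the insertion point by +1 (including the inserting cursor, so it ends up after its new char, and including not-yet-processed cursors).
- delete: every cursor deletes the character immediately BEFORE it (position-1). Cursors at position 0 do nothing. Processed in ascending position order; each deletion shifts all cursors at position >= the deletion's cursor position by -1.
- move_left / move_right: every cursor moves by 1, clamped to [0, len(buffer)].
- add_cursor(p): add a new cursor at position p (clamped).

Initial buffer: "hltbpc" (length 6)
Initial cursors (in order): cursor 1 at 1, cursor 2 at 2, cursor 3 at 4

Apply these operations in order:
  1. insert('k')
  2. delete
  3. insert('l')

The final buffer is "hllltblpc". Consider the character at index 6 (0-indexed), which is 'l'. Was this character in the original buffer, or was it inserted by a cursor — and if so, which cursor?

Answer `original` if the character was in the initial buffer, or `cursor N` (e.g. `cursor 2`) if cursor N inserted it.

Answer: cursor 3

Derivation:
After op 1 (insert('k')): buffer="hklktbkpc" (len 9), cursors c1@2 c2@4 c3@7, authorship .1.2..3..
After op 2 (delete): buffer="hltbpc" (len 6), cursors c1@1 c2@2 c3@4, authorship ......
After op 3 (insert('l')): buffer="hllltblpc" (len 9), cursors c1@2 c2@4 c3@7, authorship .1.2..3..
Authorship (.=original, N=cursor N): . 1 . 2 . . 3 . .
Index 6: author = 3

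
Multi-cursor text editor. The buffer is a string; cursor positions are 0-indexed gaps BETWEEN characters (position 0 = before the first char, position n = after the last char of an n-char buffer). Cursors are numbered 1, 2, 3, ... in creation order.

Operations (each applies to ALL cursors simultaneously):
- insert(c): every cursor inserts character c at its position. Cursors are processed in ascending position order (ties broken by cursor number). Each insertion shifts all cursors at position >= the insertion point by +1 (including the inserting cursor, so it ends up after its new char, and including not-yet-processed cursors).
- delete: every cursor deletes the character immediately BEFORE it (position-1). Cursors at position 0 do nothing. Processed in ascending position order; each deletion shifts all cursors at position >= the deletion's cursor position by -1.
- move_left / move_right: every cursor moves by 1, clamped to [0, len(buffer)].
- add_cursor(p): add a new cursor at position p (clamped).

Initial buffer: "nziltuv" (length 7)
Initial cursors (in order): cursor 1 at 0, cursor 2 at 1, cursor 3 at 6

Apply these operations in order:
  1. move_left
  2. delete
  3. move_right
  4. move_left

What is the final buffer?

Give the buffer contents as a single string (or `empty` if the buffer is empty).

After op 1 (move_left): buffer="nziltuv" (len 7), cursors c1@0 c2@0 c3@5, authorship .......
After op 2 (delete): buffer="nziluv" (len 6), cursors c1@0 c2@0 c3@4, authorship ......
After op 3 (move_right): buffer="nziluv" (len 6), cursors c1@1 c2@1 c3@5, authorship ......
After op 4 (move_left): buffer="nziluv" (len 6), cursors c1@0 c2@0 c3@4, authorship ......

Answer: nziluv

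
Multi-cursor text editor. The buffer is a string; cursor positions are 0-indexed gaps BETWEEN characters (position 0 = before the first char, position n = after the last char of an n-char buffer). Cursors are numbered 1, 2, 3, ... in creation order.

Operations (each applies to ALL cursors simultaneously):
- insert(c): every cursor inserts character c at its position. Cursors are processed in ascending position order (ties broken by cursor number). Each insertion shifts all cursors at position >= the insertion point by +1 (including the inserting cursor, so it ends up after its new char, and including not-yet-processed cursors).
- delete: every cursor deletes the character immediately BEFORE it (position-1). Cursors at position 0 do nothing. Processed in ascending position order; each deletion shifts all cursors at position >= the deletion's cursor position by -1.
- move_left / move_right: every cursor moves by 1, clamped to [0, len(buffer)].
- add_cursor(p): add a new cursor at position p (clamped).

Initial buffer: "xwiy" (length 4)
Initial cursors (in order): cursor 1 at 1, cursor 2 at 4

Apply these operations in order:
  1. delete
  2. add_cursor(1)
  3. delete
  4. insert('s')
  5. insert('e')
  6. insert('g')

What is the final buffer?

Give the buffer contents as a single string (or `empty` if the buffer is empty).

After op 1 (delete): buffer="wi" (len 2), cursors c1@0 c2@2, authorship ..
After op 2 (add_cursor(1)): buffer="wi" (len 2), cursors c1@0 c3@1 c2@2, authorship ..
After op 3 (delete): buffer="" (len 0), cursors c1@0 c2@0 c3@0, authorship 
After op 4 (insert('s')): buffer="sss" (len 3), cursors c1@3 c2@3 c3@3, authorship 123
After op 5 (insert('e')): buffer="ssseee" (len 6), cursors c1@6 c2@6 c3@6, authorship 123123
After op 6 (insert('g')): buffer="ssseeeggg" (len 9), cursors c1@9 c2@9 c3@9, authorship 123123123

Answer: ssseeeggg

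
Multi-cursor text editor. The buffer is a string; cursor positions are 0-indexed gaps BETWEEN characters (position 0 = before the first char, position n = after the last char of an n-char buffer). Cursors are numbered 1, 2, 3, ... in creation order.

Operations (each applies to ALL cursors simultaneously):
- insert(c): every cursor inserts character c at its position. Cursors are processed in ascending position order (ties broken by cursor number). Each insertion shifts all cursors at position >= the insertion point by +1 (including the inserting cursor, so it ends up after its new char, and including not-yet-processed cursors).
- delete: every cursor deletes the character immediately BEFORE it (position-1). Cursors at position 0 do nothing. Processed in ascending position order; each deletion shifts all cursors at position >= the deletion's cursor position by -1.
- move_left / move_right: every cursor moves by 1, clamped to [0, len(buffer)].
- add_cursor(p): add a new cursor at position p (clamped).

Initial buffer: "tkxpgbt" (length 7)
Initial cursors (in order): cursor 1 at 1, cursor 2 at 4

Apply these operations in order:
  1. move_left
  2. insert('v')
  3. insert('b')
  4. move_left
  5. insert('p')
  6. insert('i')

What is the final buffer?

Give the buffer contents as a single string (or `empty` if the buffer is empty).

After op 1 (move_left): buffer="tkxpgbt" (len 7), cursors c1@0 c2@3, authorship .......
After op 2 (insert('v')): buffer="vtkxvpgbt" (len 9), cursors c1@1 c2@5, authorship 1...2....
After op 3 (insert('b')): buffer="vbtkxvbpgbt" (len 11), cursors c1@2 c2@7, authorship 11...22....
After op 4 (move_left): buffer="vbtkxvbpgbt" (len 11), cursors c1@1 c2@6, authorship 11...22....
After op 5 (insert('p')): buffer="vpbtkxvpbpgbt" (len 13), cursors c1@2 c2@8, authorship 111...222....
After op 6 (insert('i')): buffer="vpibtkxvpibpgbt" (len 15), cursors c1@3 c2@10, authorship 1111...2222....

Answer: vpibtkxvpibpgbt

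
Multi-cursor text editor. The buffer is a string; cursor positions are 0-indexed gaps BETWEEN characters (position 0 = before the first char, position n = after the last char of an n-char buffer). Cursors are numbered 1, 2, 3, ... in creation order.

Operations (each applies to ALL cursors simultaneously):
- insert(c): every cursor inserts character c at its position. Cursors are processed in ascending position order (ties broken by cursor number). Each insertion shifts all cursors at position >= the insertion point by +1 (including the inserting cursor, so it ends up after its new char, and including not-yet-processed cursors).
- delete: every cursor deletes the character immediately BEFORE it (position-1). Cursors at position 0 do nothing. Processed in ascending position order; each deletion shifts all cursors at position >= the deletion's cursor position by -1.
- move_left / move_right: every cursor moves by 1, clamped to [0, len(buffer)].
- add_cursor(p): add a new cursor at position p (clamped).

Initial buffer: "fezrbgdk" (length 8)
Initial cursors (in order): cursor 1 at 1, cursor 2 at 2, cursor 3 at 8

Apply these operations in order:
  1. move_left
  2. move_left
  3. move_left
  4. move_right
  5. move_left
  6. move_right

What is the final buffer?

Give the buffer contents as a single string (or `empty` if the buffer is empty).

Answer: fezrbgdk

Derivation:
After op 1 (move_left): buffer="fezrbgdk" (len 8), cursors c1@0 c2@1 c3@7, authorship ........
After op 2 (move_left): buffer="fezrbgdk" (len 8), cursors c1@0 c2@0 c3@6, authorship ........
After op 3 (move_left): buffer="fezrbgdk" (len 8), cursors c1@0 c2@0 c3@5, authorship ........
After op 4 (move_right): buffer="fezrbgdk" (len 8), cursors c1@1 c2@1 c3@6, authorship ........
After op 5 (move_left): buffer="fezrbgdk" (len 8), cursors c1@0 c2@0 c3@5, authorship ........
After op 6 (move_right): buffer="fezrbgdk" (len 8), cursors c1@1 c2@1 c3@6, authorship ........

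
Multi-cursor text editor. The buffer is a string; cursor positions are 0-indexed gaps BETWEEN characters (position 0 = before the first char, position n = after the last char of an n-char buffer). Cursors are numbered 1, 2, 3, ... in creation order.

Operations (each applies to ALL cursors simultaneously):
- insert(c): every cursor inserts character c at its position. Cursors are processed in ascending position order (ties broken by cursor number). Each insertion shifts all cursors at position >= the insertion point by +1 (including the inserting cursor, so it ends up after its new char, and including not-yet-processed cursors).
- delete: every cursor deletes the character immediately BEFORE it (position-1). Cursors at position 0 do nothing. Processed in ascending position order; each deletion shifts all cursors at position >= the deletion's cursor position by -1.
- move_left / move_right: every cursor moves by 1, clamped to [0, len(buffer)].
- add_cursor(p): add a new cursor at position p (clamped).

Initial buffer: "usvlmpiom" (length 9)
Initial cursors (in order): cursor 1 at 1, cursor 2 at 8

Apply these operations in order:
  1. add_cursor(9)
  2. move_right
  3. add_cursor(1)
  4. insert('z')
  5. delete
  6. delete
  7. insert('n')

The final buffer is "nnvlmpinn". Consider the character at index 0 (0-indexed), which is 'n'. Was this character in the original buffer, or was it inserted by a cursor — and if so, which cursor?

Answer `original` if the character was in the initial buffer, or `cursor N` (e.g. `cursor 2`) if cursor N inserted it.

After op 1 (add_cursor(9)): buffer="usvlmpiom" (len 9), cursors c1@1 c2@8 c3@9, authorship .........
After op 2 (move_right): buffer="usvlmpiom" (len 9), cursors c1@2 c2@9 c3@9, authorship .........
After op 3 (add_cursor(1)): buffer="usvlmpiom" (len 9), cursors c4@1 c1@2 c2@9 c3@9, authorship .........
After op 4 (insert('z')): buffer="uzszvlmpiomzz" (len 13), cursors c4@2 c1@4 c2@13 c3@13, authorship .4.1.......23
After op 5 (delete): buffer="usvlmpiom" (len 9), cursors c4@1 c1@2 c2@9 c3@9, authorship .........
After op 6 (delete): buffer="vlmpi" (len 5), cursors c1@0 c4@0 c2@5 c3@5, authorship .....
After op 7 (insert('n')): buffer="nnvlmpinn" (len 9), cursors c1@2 c4@2 c2@9 c3@9, authorship 14.....23
Authorship (.=original, N=cursor N): 1 4 . . . . . 2 3
Index 0: author = 1

Answer: cursor 1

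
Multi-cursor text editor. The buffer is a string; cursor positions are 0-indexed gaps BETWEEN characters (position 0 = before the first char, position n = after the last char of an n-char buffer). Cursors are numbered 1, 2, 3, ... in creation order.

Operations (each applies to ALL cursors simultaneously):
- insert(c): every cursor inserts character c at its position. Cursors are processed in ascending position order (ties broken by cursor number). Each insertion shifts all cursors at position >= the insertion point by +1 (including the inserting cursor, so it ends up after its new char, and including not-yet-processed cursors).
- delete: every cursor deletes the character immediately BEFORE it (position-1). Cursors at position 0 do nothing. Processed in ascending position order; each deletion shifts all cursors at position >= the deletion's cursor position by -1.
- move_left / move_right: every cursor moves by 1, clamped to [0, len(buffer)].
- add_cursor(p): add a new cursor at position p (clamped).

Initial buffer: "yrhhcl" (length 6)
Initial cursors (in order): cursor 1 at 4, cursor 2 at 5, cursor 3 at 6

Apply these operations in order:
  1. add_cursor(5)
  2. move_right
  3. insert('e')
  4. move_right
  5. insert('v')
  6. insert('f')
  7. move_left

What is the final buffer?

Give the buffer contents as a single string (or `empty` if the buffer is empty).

After op 1 (add_cursor(5)): buffer="yrhhcl" (len 6), cursors c1@4 c2@5 c4@5 c3@6, authorship ......
After op 2 (move_right): buffer="yrhhcl" (len 6), cursors c1@5 c2@6 c3@6 c4@6, authorship ......
After op 3 (insert('e')): buffer="yrhhceleee" (len 10), cursors c1@6 c2@10 c3@10 c4@10, authorship .....1.234
After op 4 (move_right): buffer="yrhhceleee" (len 10), cursors c1@7 c2@10 c3@10 c4@10, authorship .....1.234
After op 5 (insert('v')): buffer="yrhhcelveeevvv" (len 14), cursors c1@8 c2@14 c3@14 c4@14, authorship .....1.1234234
After op 6 (insert('f')): buffer="yrhhcelvfeeevvvfff" (len 18), cursors c1@9 c2@18 c3@18 c4@18, authorship .....1.11234234234
After op 7 (move_left): buffer="yrhhcelvfeeevvvfff" (len 18), cursors c1@8 c2@17 c3@17 c4@17, authorship .....1.11234234234

Answer: yrhhcelvfeeevvvfff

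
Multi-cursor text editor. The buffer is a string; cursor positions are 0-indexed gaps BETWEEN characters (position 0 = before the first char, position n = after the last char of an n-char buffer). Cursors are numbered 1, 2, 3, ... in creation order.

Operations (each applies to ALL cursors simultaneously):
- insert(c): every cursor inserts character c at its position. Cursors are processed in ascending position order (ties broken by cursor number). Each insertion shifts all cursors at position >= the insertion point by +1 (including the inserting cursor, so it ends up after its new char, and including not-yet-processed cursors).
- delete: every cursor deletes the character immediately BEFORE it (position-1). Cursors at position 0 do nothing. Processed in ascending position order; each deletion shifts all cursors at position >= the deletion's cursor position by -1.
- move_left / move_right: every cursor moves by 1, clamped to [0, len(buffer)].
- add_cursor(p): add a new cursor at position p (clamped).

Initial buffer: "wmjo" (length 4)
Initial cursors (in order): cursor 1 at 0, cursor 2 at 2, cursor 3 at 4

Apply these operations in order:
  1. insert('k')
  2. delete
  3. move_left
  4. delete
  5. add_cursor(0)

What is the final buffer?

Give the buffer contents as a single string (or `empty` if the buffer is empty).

After op 1 (insert('k')): buffer="kwmkjok" (len 7), cursors c1@1 c2@4 c3@7, authorship 1..2..3
After op 2 (delete): buffer="wmjo" (len 4), cursors c1@0 c2@2 c3@4, authorship ....
After op 3 (move_left): buffer="wmjo" (len 4), cursors c1@0 c2@1 c3@3, authorship ....
After op 4 (delete): buffer="mo" (len 2), cursors c1@0 c2@0 c3@1, authorship ..
After op 5 (add_cursor(0)): buffer="mo" (len 2), cursors c1@0 c2@0 c4@0 c3@1, authorship ..

Answer: mo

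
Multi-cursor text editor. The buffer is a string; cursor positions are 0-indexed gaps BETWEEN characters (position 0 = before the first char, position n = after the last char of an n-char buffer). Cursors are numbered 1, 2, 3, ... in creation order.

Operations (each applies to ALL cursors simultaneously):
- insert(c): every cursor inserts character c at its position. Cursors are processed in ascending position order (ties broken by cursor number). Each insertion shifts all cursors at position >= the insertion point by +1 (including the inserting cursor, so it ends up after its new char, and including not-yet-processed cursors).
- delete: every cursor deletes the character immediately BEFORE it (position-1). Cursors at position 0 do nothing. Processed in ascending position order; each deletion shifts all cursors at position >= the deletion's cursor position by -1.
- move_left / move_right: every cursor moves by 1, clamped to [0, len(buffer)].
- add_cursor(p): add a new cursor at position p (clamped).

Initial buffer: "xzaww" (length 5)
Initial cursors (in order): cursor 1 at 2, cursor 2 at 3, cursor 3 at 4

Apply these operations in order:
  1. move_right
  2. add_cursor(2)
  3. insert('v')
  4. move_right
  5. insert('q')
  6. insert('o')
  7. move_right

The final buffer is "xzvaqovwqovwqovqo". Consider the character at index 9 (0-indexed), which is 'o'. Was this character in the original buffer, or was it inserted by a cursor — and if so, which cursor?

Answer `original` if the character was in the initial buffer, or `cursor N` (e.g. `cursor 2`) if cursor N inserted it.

Answer: cursor 1

Derivation:
After op 1 (move_right): buffer="xzaww" (len 5), cursors c1@3 c2@4 c3@5, authorship .....
After op 2 (add_cursor(2)): buffer="xzaww" (len 5), cursors c4@2 c1@3 c2@4 c3@5, authorship .....
After op 3 (insert('v')): buffer="xzvavwvwv" (len 9), cursors c4@3 c1@5 c2@7 c3@9, authorship ..4.1.2.3
After op 4 (move_right): buffer="xzvavwvwv" (len 9), cursors c4@4 c1@6 c2@8 c3@9, authorship ..4.1.2.3
After op 5 (insert('q')): buffer="xzvaqvwqvwqvq" (len 13), cursors c4@5 c1@8 c2@11 c3@13, authorship ..4.41.12.233
After op 6 (insert('o')): buffer="xzvaqovwqovwqovqo" (len 17), cursors c4@6 c1@10 c2@14 c3@17, authorship ..4.441.112.22333
After op 7 (move_right): buffer="xzvaqovwqovwqovqo" (len 17), cursors c4@7 c1@11 c2@15 c3@17, authorship ..4.441.112.22333
Authorship (.=original, N=cursor N): . . 4 . 4 4 1 . 1 1 2 . 2 2 3 3 3
Index 9: author = 1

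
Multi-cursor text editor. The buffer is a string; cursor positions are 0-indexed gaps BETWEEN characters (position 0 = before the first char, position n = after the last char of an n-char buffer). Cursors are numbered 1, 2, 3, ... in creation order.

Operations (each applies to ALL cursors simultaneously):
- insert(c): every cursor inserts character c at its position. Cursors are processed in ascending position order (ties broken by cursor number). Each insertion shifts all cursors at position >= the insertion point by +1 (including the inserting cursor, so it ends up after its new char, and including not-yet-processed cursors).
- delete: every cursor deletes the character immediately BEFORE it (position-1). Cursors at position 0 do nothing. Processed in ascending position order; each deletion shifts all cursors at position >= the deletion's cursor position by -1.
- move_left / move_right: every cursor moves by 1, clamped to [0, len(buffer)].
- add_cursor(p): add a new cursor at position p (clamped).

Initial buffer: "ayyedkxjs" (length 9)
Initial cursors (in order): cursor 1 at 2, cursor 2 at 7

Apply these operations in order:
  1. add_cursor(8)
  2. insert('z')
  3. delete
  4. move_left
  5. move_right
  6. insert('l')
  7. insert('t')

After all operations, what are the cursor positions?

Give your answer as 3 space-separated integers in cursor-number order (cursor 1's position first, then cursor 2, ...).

Answer: 4 11 14

Derivation:
After op 1 (add_cursor(8)): buffer="ayyedkxjs" (len 9), cursors c1@2 c2@7 c3@8, authorship .........
After op 2 (insert('z')): buffer="ayzyedkxzjzs" (len 12), cursors c1@3 c2@9 c3@11, authorship ..1.....2.3.
After op 3 (delete): buffer="ayyedkxjs" (len 9), cursors c1@2 c2@7 c3@8, authorship .........
After op 4 (move_left): buffer="ayyedkxjs" (len 9), cursors c1@1 c2@6 c3@7, authorship .........
After op 5 (move_right): buffer="ayyedkxjs" (len 9), cursors c1@2 c2@7 c3@8, authorship .........
After op 6 (insert('l')): buffer="aylyedkxljls" (len 12), cursors c1@3 c2@9 c3@11, authorship ..1.....2.3.
After op 7 (insert('t')): buffer="ayltyedkxltjlts" (len 15), cursors c1@4 c2@11 c3@14, authorship ..11.....22.33.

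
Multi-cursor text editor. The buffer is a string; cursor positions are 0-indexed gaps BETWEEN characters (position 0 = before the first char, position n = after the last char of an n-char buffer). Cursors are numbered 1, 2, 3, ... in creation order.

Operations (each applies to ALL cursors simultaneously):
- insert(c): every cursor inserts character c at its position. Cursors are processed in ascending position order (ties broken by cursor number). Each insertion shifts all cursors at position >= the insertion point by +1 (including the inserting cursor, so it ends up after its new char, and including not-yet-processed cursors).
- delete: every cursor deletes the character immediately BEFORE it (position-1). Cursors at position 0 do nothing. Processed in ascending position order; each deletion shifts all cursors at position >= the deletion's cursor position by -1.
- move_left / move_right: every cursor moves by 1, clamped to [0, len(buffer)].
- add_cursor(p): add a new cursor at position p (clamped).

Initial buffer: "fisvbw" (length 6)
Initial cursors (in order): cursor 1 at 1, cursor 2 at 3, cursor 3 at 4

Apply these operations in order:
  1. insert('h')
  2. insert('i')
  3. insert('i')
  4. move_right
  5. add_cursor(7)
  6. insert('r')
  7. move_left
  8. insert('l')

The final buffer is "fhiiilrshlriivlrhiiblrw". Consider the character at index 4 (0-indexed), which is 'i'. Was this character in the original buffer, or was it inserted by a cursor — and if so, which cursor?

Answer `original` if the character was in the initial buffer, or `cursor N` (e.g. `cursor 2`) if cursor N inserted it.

After op 1 (insert('h')): buffer="fhishvhbw" (len 9), cursors c1@2 c2@5 c3@7, authorship .1..2.3..
After op 2 (insert('i')): buffer="fhiishivhibw" (len 12), cursors c1@3 c2@7 c3@10, authorship .11..22.33..
After op 3 (insert('i')): buffer="fhiiishiivhiibw" (len 15), cursors c1@4 c2@9 c3@13, authorship .111..222.333..
After op 4 (move_right): buffer="fhiiishiivhiibw" (len 15), cursors c1@5 c2@10 c3@14, authorship .111..222.333..
After op 5 (add_cursor(7)): buffer="fhiiishiivhiibw" (len 15), cursors c1@5 c4@7 c2@10 c3@14, authorship .111..222.333..
After op 6 (insert('r')): buffer="fhiiirshriivrhiibrw" (len 19), cursors c1@6 c4@9 c2@13 c3@18, authorship .111.1.2422.2333.3.
After op 7 (move_left): buffer="fhiiirshriivrhiibrw" (len 19), cursors c1@5 c4@8 c2@12 c3@17, authorship .111.1.2422.2333.3.
After op 8 (insert('l')): buffer="fhiiilrshlriivlrhiiblrw" (len 23), cursors c1@6 c4@10 c2@15 c3@21, authorship .111.11.24422.22333.33.
Authorship (.=original, N=cursor N): . 1 1 1 . 1 1 . 2 4 4 2 2 . 2 2 3 3 3 . 3 3 .
Index 4: author = original

Answer: original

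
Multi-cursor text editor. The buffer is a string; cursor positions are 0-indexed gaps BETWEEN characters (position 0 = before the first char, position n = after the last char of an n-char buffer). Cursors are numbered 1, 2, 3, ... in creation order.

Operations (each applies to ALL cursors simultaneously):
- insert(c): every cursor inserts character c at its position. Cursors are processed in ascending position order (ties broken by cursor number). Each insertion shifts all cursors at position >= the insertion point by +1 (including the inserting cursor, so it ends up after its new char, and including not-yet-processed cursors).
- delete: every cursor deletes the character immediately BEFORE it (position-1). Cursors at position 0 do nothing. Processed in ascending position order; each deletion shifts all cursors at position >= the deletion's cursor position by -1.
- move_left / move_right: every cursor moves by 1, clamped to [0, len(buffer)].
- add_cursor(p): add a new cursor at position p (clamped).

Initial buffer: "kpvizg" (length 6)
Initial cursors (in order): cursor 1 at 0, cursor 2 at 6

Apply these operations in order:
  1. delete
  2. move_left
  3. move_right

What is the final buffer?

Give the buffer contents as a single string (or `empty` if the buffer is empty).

Answer: kpviz

Derivation:
After op 1 (delete): buffer="kpviz" (len 5), cursors c1@0 c2@5, authorship .....
After op 2 (move_left): buffer="kpviz" (len 5), cursors c1@0 c2@4, authorship .....
After op 3 (move_right): buffer="kpviz" (len 5), cursors c1@1 c2@5, authorship .....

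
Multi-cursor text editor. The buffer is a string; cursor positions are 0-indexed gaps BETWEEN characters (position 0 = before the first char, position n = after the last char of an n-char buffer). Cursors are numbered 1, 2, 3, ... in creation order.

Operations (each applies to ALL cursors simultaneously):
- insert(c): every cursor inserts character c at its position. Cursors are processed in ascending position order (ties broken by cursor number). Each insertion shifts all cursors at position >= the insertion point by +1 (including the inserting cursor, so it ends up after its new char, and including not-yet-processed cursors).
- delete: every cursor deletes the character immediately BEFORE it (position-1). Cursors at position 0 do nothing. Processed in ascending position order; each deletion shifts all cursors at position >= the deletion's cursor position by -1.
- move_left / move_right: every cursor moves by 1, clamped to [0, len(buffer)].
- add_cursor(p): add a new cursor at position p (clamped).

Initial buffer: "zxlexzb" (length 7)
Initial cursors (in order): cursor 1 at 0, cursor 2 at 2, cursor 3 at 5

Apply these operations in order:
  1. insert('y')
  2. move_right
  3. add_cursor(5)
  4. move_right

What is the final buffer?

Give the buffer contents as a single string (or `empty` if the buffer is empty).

After op 1 (insert('y')): buffer="yzxylexyzb" (len 10), cursors c1@1 c2@4 c3@8, authorship 1..2...3..
After op 2 (move_right): buffer="yzxylexyzb" (len 10), cursors c1@2 c2@5 c3@9, authorship 1..2...3..
After op 3 (add_cursor(5)): buffer="yzxylexyzb" (len 10), cursors c1@2 c2@5 c4@5 c3@9, authorship 1..2...3..
After op 4 (move_right): buffer="yzxylexyzb" (len 10), cursors c1@3 c2@6 c4@6 c3@10, authorship 1..2...3..

Answer: yzxylexyzb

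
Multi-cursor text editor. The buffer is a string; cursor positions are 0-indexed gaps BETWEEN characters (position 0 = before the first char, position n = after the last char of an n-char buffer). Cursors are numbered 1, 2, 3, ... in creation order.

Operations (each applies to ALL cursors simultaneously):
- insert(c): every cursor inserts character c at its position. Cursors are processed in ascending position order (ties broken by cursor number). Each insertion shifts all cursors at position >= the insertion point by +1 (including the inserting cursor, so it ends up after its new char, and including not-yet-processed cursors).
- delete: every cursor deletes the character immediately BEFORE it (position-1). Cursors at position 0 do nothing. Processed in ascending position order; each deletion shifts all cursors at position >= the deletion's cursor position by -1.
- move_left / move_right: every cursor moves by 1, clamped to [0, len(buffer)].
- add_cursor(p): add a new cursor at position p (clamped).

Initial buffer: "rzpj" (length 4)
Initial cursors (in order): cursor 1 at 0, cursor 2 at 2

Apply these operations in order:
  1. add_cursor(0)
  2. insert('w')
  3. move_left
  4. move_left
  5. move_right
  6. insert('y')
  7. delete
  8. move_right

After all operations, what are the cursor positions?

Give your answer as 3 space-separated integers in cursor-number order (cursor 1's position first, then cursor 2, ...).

After op 1 (add_cursor(0)): buffer="rzpj" (len 4), cursors c1@0 c3@0 c2@2, authorship ....
After op 2 (insert('w')): buffer="wwrzwpj" (len 7), cursors c1@2 c3@2 c2@5, authorship 13..2..
After op 3 (move_left): buffer="wwrzwpj" (len 7), cursors c1@1 c3@1 c2@4, authorship 13..2..
After op 4 (move_left): buffer="wwrzwpj" (len 7), cursors c1@0 c3@0 c2@3, authorship 13..2..
After op 5 (move_right): buffer="wwrzwpj" (len 7), cursors c1@1 c3@1 c2@4, authorship 13..2..
After op 6 (insert('y')): buffer="wyywrzywpj" (len 10), cursors c1@3 c3@3 c2@7, authorship 1133..22..
After op 7 (delete): buffer="wwrzwpj" (len 7), cursors c1@1 c3@1 c2@4, authorship 13..2..
After op 8 (move_right): buffer="wwrzwpj" (len 7), cursors c1@2 c3@2 c2@5, authorship 13..2..

Answer: 2 5 2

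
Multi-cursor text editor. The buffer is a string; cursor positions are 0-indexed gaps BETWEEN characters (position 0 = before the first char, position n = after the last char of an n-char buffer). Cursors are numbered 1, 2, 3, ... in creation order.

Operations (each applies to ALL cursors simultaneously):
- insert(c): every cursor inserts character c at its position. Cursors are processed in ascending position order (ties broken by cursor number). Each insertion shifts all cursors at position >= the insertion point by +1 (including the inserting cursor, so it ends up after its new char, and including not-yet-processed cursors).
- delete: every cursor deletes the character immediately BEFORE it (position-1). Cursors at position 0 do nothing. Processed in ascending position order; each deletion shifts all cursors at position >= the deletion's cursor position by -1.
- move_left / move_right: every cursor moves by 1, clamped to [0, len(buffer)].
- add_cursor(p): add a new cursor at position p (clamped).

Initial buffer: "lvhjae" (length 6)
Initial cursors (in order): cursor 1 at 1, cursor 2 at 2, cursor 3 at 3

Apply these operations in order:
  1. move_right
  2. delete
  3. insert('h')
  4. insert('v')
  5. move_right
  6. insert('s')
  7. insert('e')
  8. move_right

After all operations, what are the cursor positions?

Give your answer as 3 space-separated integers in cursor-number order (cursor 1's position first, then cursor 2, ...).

After op 1 (move_right): buffer="lvhjae" (len 6), cursors c1@2 c2@3 c3@4, authorship ......
After op 2 (delete): buffer="lae" (len 3), cursors c1@1 c2@1 c3@1, authorship ...
After op 3 (insert('h')): buffer="lhhhae" (len 6), cursors c1@4 c2@4 c3@4, authorship .123..
After op 4 (insert('v')): buffer="lhhhvvvae" (len 9), cursors c1@7 c2@7 c3@7, authorship .123123..
After op 5 (move_right): buffer="lhhhvvvae" (len 9), cursors c1@8 c2@8 c3@8, authorship .123123..
After op 6 (insert('s')): buffer="lhhhvvvassse" (len 12), cursors c1@11 c2@11 c3@11, authorship .123123.123.
After op 7 (insert('e')): buffer="lhhhvvvassseeee" (len 15), cursors c1@14 c2@14 c3@14, authorship .123123.123123.
After op 8 (move_right): buffer="lhhhvvvassseeee" (len 15), cursors c1@15 c2@15 c3@15, authorship .123123.123123.

Answer: 15 15 15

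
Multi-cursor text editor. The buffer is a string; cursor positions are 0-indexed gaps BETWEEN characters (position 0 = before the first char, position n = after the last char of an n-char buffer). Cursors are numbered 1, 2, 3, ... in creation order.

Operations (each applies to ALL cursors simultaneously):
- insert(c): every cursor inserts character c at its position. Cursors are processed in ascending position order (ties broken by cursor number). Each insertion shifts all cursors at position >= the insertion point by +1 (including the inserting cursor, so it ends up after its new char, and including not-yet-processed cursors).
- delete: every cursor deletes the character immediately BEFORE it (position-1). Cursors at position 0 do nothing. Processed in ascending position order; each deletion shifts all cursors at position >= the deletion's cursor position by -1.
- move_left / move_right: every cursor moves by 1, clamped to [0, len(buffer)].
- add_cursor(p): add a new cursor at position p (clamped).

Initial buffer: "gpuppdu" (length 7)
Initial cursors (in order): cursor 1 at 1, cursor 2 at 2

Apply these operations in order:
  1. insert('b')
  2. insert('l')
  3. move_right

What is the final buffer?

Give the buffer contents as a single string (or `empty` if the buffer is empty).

After op 1 (insert('b')): buffer="gbpbuppdu" (len 9), cursors c1@2 c2@4, authorship .1.2.....
After op 2 (insert('l')): buffer="gblpbluppdu" (len 11), cursors c1@3 c2@6, authorship .11.22.....
After op 3 (move_right): buffer="gblpbluppdu" (len 11), cursors c1@4 c2@7, authorship .11.22.....

Answer: gblpbluppdu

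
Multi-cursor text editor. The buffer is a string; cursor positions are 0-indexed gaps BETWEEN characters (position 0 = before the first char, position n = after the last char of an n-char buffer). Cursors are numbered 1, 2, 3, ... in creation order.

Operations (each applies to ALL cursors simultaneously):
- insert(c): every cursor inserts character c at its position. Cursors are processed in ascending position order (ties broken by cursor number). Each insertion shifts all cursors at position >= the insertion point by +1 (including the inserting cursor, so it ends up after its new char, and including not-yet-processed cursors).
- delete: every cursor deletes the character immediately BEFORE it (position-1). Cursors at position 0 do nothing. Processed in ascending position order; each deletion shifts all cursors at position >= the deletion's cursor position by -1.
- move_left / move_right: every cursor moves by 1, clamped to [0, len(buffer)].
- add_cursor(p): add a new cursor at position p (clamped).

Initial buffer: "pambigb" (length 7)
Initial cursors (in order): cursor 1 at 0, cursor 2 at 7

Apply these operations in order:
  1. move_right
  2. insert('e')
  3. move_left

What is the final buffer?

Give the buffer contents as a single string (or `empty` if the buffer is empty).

After op 1 (move_right): buffer="pambigb" (len 7), cursors c1@1 c2@7, authorship .......
After op 2 (insert('e')): buffer="peambigbe" (len 9), cursors c1@2 c2@9, authorship .1......2
After op 3 (move_left): buffer="peambigbe" (len 9), cursors c1@1 c2@8, authorship .1......2

Answer: peambigbe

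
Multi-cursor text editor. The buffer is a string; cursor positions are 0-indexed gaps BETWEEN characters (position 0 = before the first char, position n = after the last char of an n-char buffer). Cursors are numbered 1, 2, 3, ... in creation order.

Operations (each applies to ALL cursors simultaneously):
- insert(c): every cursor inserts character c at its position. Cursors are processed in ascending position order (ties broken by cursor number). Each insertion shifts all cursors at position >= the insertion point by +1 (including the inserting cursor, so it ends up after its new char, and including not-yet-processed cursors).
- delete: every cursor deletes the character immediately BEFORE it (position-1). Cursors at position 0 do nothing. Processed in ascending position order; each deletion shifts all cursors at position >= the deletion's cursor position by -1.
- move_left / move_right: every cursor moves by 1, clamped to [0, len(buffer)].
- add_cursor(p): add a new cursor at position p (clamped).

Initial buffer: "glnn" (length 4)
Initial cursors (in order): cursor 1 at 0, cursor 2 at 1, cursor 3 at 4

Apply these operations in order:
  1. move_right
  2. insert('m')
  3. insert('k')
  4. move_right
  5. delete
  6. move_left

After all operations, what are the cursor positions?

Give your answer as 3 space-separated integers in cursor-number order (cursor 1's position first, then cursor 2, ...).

Answer: 2 4 6

Derivation:
After op 1 (move_right): buffer="glnn" (len 4), cursors c1@1 c2@2 c3@4, authorship ....
After op 2 (insert('m')): buffer="gmlmnnm" (len 7), cursors c1@2 c2@4 c3@7, authorship .1.2..3
After op 3 (insert('k')): buffer="gmklmknnmk" (len 10), cursors c1@3 c2@6 c3@10, authorship .11.22..33
After op 4 (move_right): buffer="gmklmknnmk" (len 10), cursors c1@4 c2@7 c3@10, authorship .11.22..33
After op 5 (delete): buffer="gmkmknm" (len 7), cursors c1@3 c2@5 c3@7, authorship .1122.3
After op 6 (move_left): buffer="gmkmknm" (len 7), cursors c1@2 c2@4 c3@6, authorship .1122.3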